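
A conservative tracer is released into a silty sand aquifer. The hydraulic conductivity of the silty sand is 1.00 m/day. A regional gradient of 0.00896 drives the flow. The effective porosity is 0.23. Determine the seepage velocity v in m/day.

Hydraulic gradient i = 0.00896.
Darcy flux q = K · i = 1.000 × 0.008960 = 0.008960 m/day.
Seepage velocity v = q / n_e = 0.008960 / 0.23 = 0.03896 m/day.

0.0390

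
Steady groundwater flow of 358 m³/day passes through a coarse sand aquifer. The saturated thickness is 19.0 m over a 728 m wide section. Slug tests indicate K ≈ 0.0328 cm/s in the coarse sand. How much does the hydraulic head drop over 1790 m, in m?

Convert K: 0.0328 cm/s × 864 = 28.34 m/day.
Cross-sectional area A = 728 × 19.0 = 13832 m².
From Q = K·A·i, i = Q / (K·A) = 358 / (28.34 × 13832) = 0.0009133.
Head loss Δh = i · L = 0.0009133 × 1790 = 1.635 m.

1.63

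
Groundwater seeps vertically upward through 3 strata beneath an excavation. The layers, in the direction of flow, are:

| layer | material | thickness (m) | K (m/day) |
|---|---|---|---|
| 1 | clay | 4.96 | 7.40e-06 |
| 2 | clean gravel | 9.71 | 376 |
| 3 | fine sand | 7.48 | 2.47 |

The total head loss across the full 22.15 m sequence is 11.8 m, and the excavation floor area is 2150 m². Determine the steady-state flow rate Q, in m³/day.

0.0379

Flow is perpendicular to layering, so the layers act in series and the equivalent K is the thickness-weighted harmonic mean.
Total thickness L = 4.96 + 9.71 + 7.48 = 22.15 m.
Σ(b_i/K_i) = 4.96/7.40e-06 + 9.71/376 + 7.48/2.47 = 6.703e+05 d.
K_eq = L / Σ(b_i/K_i) = 22.15 / 6.703e+05 = 3.305e-05 m/day.
Q = K_eq · A · (Δh/L) = 3.305e-05 × 2150 × (11.8/22.15) = 0.03785 m³/day.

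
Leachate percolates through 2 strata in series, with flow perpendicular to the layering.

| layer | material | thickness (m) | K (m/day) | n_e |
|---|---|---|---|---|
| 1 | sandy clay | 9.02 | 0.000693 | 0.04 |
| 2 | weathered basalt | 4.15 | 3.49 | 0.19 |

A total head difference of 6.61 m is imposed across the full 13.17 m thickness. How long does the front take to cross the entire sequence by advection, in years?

6.20

With flow normal to the layers, continuity requires the same specific discharge q through every layer.
Σ(b_i/K_i) = 9.02/0.000693 + 4.15/3.49 = 13017 d.
q = Δh / Σ(b_i/K_i) = 6.61 / 13017 = 0.0005078 m/day.
In each layer the seepage velocity is v_i = q/n_i, so the layer transit time is t_i = b_i·n_i / q:
  layer 1 (sandy clay): t_1 = 9.02 × 0.04 / 0.0005078 = 710.5 d
  layer 2 (weathered basalt): t_2 = 4.15 × 0.19 / 0.0005078 = 1553 d
Total t = Σ t_i = 2263 days = 6.197 years.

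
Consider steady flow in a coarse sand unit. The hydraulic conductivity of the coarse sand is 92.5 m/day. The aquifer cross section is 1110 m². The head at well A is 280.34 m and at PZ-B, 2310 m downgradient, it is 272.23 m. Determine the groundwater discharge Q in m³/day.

360

Hydraulic gradient i = (280.34 − 272.23) / 2310 = 8.11 / 2310 = 0.003511.
Darcy's law: Q = K · A · i = 92.50 × 1110 × 0.003511 = 360.5 m³/day.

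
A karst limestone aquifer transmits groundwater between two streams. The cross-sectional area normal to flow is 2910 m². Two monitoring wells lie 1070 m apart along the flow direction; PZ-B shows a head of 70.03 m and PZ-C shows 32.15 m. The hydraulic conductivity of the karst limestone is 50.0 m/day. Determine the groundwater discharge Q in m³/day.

Hydraulic gradient i = (70.03 − 32.15) / 1070 = 37.88 / 1070 = 0.03540.
Darcy's law: Q = K · A · i = 50.00 × 2910 × 0.03540 = 5151 m³/day.

5150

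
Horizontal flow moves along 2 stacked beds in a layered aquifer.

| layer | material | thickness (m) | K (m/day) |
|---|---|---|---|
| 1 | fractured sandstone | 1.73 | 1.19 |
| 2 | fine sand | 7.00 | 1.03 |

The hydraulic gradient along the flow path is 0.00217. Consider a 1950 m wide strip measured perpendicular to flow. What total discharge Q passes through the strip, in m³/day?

Flow is parallel to layering, so each bed carries its own Darcy discharge and the transmissivities add.
Σ(K_i·b_i) = 1.19×1.73 + 1.03×7.00 = 9.269 m²/day.
Hydraulic gradient i = 0.00217.
Q = Σ(K_i·b_i) · W · i = 9.269 × 1950 × 0.002170 = 39.22 m³/day.

39.2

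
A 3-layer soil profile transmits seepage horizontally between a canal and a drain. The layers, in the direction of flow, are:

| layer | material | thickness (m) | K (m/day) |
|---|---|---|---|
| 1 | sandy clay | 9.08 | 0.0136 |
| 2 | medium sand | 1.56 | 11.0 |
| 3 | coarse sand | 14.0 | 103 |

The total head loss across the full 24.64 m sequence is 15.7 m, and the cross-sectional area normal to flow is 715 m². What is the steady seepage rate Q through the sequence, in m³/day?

Flow is perpendicular to layering, so the layers act in series and the equivalent K is the thickness-weighted harmonic mean.
Total thickness L = 9.08 + 1.56 + 14.0 = 24.64 m.
Σ(b_i/K_i) = 9.08/0.0136 + 1.56/11.0 + 14.0/103 = 667.9 d.
K_eq = L / Σ(b_i/K_i) = 24.64 / 667.9 = 0.03689 m/day.
Q = K_eq · A · (Δh/L) = 0.03689 × 715 × (15.7/24.64) = 16.81 m³/day.

16.8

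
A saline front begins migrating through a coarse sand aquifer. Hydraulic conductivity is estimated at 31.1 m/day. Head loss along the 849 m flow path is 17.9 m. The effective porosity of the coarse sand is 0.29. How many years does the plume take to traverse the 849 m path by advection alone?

1.03

Hydraulic gradient i = Δh / L = 17.9 / 849 = 0.02108.
Darcy flux q = K · i = 31.10 × 0.02108 = 0.6557 m/day.
Seepage velocity v = q / n_e = 0.6557 / 0.29 = 2.261 m/day.
Travel time t = L / v = 849 / 2.261 = 375.5 days = 1.028 years.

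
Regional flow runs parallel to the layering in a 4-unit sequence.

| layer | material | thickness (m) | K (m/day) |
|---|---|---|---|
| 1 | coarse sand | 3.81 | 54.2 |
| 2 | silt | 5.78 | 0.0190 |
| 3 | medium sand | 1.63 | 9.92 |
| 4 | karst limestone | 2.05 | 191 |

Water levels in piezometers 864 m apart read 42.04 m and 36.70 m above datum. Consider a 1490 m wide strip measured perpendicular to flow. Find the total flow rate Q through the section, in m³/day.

Flow is parallel to layering, so each bed carries its own Darcy discharge and the transmissivities add.
Σ(K_i·b_i) = 54.2×3.81 + 0.0190×5.78 + 9.92×1.63 + 191×2.05 = 614.3 m²/day.
Hydraulic gradient i = (42.04 − 36.70) / 864 = 5.34 / 864 = 0.006181.
Q = Σ(K_i·b_i) · W · i = 614.3 × 1490 × 0.006181 = 5657 m³/day.

5660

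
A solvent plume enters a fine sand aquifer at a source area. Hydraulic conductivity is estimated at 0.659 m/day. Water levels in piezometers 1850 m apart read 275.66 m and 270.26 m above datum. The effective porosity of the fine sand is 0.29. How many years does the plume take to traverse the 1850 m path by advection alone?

764

Hydraulic gradient i = (275.66 − 270.26) / 1850 = 5.4 / 1850 = 0.002919.
Darcy flux q = K · i = 0.6590 × 0.002919 = 0.001924 m/day.
Seepage velocity v = q / n_e = 0.001924 / 0.29 = 0.006633 m/day.
Travel time t = L / v = 1850 / 0.006633 = 2.789e+05 days = 763.6 years.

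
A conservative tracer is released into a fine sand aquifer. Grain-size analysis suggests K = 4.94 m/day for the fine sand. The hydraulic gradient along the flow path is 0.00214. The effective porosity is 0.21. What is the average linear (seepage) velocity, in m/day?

Hydraulic gradient i = 0.00214.
Darcy flux q = K · i = 4.940 × 0.002140 = 0.01057 m/day.
Seepage velocity v = q / n_e = 0.01057 / 0.21 = 0.05034 m/day.

0.0503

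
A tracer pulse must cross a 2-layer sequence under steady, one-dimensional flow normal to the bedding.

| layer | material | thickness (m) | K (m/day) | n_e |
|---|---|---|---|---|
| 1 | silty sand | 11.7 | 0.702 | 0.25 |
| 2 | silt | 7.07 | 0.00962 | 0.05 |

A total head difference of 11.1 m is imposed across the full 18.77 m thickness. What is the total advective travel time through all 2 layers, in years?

0.608

With flow normal to the layers, continuity requires the same specific discharge q through every layer.
Σ(b_i/K_i) = 11.7/0.702 + 7.07/0.00962 = 751.6 d.
q = Δh / Σ(b_i/K_i) = 11.1 / 751.6 = 0.01477 m/day.
In each layer the seepage velocity is v_i = q/n_i, so the layer transit time is t_i = b_i·n_i / q:
  layer 1 (silty sand): t_1 = 11.7 × 0.25 / 0.01477 = 198.1 d
  layer 2 (silt): t_2 = 7.07 × 0.05 / 0.01477 = 23.94 d
Total t = Σ t_i = 222.0 days = 0.6078 years.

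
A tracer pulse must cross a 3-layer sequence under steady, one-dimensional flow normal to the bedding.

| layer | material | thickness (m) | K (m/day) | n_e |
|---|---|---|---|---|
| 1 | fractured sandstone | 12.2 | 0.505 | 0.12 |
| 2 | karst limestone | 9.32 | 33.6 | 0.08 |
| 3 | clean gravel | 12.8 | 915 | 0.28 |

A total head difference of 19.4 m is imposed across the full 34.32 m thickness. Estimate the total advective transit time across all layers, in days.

7.30

With flow normal to the layers, continuity requires the same specific discharge q through every layer.
Σ(b_i/K_i) = 12.2/0.505 + 9.32/33.6 + 12.8/915 = 24.45 d.
q = Δh / Σ(b_i/K_i) = 19.4 / 24.45 = 0.7935 m/day.
In each layer the seepage velocity is v_i = q/n_i, so the layer transit time is t_i = b_i·n_i / q:
  layer 1 (fractured sandstone): t_1 = 12.2 × 0.12 / 0.7935 = 1.845 d
  layer 2 (karst limestone): t_2 = 9.32 × 0.08 / 0.7935 = 0.9397 d
  layer 3 (clean gravel): t_3 = 12.8 × 0.28 / 0.7935 = 4.517 d
Total t = Σ t_i = 7.302 days.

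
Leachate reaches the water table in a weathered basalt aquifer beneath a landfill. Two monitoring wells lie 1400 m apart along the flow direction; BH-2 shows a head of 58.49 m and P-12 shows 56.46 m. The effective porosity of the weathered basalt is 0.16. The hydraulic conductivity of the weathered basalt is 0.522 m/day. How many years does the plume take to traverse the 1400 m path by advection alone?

Hydraulic gradient i = (58.49 − 56.46) / 1400 = 2.03 / 1400 = 0.001450.
Darcy flux q = K · i = 0.5220 × 0.001450 = 0.0007569 m/day.
Seepage velocity v = q / n_e = 0.0007569 / 0.16 = 0.004731 m/day.
Travel time t = L / v = 1400 / 0.004731 = 2.959e+05 days = 810.3 years.

810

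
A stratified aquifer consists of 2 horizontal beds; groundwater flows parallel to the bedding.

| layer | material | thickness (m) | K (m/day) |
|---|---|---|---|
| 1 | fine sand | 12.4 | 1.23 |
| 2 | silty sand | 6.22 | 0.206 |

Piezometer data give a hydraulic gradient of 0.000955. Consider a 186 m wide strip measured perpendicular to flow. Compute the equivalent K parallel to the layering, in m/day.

Flow is parallel to layering, so each bed carries its own Darcy discharge and the transmissivities add.
Σ(K_i·b_i) = 1.23×12.4 + 0.206×6.22 = 16.53 m²/day.
Total thickness b = 18.62 m, so K_eq = Σ(K_i·b_i)/b = 0.8879 m/day.

0.888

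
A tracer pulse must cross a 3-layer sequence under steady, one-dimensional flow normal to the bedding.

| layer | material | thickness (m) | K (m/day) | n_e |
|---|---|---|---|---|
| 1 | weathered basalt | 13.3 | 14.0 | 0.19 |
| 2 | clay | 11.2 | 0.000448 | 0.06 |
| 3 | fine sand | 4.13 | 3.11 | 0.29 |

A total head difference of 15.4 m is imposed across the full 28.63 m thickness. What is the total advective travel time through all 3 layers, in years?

19.5

With flow normal to the layers, continuity requires the same specific discharge q through every layer.
Σ(b_i/K_i) = 13.3/14.0 + 11.2/0.000448 + 4.13/3.11 = 25002 d.
q = Δh / Σ(b_i/K_i) = 15.4 / 25002 = 0.0006159 m/day.
In each layer the seepage velocity is v_i = q/n_i, so the layer transit time is t_i = b_i·n_i / q:
  layer 1 (weathered basalt): t_1 = 13.3 × 0.19 / 0.0006159 = 4103 d
  layer 2 (clay): t_2 = 11.2 × 0.06 / 0.0006159 = 1091 d
  layer 3 (fine sand): t_3 = 4.13 × 0.29 / 0.0006159 = 1944 d
Total t = Σ t_i = 7138 days = 19.54 years.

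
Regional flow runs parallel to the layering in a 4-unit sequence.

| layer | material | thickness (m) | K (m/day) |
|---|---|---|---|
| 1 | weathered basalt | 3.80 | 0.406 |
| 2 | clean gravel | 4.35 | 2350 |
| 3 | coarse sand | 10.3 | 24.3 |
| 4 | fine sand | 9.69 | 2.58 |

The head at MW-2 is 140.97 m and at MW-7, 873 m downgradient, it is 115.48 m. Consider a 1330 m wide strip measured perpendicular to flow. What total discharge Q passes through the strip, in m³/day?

Flow is parallel to layering, so each bed carries its own Darcy discharge and the transmissivities add.
Σ(K_i·b_i) = 0.406×3.80 + 2350×4.35 + 24.3×10.3 + 2.58×9.69 = 10499 m²/day.
Hydraulic gradient i = (140.97 − 115.48) / 873 = 25.49 / 873 = 0.02920.
Q = Σ(K_i·b_i) · W · i = 10499 × 1330 × 0.02920 = 4.077e+05 m³/day.

408000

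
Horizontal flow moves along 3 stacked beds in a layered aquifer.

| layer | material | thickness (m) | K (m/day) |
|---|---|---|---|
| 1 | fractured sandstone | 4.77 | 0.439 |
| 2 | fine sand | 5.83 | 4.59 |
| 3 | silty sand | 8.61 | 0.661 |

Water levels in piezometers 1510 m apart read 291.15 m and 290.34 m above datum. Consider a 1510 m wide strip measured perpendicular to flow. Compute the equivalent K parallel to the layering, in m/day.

1.80

Flow is parallel to layering, so each bed carries its own Darcy discharge and the transmissivities add.
Σ(K_i·b_i) = 0.439×4.77 + 4.59×5.83 + 0.661×8.61 = 34.54 m²/day.
Total thickness b = 19.21 m, so K_eq = Σ(K_i·b_i)/b = 1.798 m/day.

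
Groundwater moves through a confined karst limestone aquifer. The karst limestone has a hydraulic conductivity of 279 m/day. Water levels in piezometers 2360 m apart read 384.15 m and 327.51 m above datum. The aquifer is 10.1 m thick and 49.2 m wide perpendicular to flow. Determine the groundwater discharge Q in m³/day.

3330

Cross-sectional area A = 49.2 × 10.1 = 496.9 m².
Hydraulic gradient i = (384.15 − 327.51) / 2360 = 56.64 / 2360 = 0.02400.
Darcy's law: Q = K · A · i = 279.0 × 496.9 × 0.02400 = 3327 m³/day.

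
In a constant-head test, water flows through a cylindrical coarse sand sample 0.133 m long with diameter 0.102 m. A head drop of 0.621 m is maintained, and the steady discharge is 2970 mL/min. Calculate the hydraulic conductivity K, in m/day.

Cross-sectional area A = π·(d/2)² = π × (0.102/2)² = 0.008171 m².
Convert discharge: 2970 mL/min = 4.950e-05 m³/s.
Darcy's law rearranged: K = Q·L / (A·Δh) = 4.950e-05 × 0.133 / (0.008171 × 0.621) = 0.001297 m/s = 112.1 m/day.

112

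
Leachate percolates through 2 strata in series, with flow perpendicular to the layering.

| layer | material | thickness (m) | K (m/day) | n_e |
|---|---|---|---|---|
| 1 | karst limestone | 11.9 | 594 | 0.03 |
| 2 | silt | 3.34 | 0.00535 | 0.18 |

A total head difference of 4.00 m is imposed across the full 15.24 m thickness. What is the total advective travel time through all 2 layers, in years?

0.409

With flow normal to the layers, continuity requires the same specific discharge q through every layer.
Σ(b_i/K_i) = 11.9/594 + 3.34/0.00535 = 624.3 d.
q = Δh / Σ(b_i/K_i) = 4.00 / 624.3 = 0.006407 m/day.
In each layer the seepage velocity is v_i = q/n_i, so the layer transit time is t_i = b_i·n_i / q:
  layer 1 (karst limestone): t_1 = 11.9 × 0.03 / 0.006407 = 55.72 d
  layer 2 (silt): t_2 = 3.34 × 0.18 / 0.006407 = 93.84 d
Total t = Σ t_i = 149.6 days = 0.4095 years.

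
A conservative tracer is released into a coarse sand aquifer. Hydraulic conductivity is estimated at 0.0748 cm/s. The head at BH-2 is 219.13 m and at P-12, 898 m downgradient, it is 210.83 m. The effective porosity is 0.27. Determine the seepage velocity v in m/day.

Convert K: 0.0748 cm/s × 864 = 64.63 m/day.
Hydraulic gradient i = (219.13 − 210.83) / 898 = 8.3 / 898 = 0.009243.
Darcy flux q = K · i = 64.63 × 0.009243 = 0.5973 m/day.
Seepage velocity v = q / n_e = 0.5973 / 0.27 = 2.212 m/day.

2.21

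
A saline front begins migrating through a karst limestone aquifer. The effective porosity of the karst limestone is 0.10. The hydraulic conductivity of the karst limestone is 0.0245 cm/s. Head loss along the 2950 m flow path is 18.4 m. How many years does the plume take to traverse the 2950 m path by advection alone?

6.12

Convert K: 0.0245 cm/s × 864 = 21.17 m/day.
Hydraulic gradient i = Δh / L = 18.4 / 2950 = 0.006237.
Darcy flux q = K · i = 21.17 × 0.006237 = 0.1320 m/day.
Seepage velocity v = q / n_e = 0.1320 / 0.10 = 1.320 m/day.
Travel time t = L / v = 2950 / 1.320 = 2234 days = 6.117 years.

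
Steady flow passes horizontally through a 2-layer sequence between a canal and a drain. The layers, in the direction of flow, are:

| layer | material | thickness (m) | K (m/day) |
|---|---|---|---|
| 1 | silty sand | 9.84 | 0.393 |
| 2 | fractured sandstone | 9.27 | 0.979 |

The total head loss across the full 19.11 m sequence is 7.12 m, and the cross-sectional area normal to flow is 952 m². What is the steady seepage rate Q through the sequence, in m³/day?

196

Flow is perpendicular to layering, so the layers act in series and the equivalent K is the thickness-weighted harmonic mean.
Total thickness L = 9.84 + 9.27 = 19.11 m.
Σ(b_i/K_i) = 9.84/0.393 + 9.27/0.979 = 34.51 d.
K_eq = L / Σ(b_i/K_i) = 19.11 / 34.51 = 0.5538 m/day.
Q = K_eq · A · (Δh/L) = 0.5538 × 952 × (7.12/19.11) = 196.4 m³/day.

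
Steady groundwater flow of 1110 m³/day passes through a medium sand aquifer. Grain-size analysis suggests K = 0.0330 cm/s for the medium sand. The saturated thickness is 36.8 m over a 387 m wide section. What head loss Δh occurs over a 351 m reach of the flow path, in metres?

Convert K: 0.0330 cm/s × 864 = 28.51 m/day.
Cross-sectional area A = 387 × 36.8 = 14242 m².
From Q = K·A·i, i = Q / (K·A) = 1110 / (28.51 × 14242) = 0.002734.
Head loss Δh = i · L = 0.002734 × 351 = 0.9595 m.

0.959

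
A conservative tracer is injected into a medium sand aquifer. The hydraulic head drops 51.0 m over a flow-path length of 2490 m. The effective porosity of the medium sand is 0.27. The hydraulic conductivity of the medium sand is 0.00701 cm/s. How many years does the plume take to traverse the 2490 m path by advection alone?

14.8

Convert K: 0.00701 cm/s × 864 = 6.057 m/day.
Hydraulic gradient i = Δh / L = 51.0 / 2490 = 0.02048.
Darcy flux q = K · i = 6.057 × 0.02048 = 0.1241 m/day.
Seepage velocity v = q / n_e = 0.1241 / 0.27 = 0.4595 m/day.
Travel time t = L / v = 2490 / 0.4595 = 5420 days = 14.84 years.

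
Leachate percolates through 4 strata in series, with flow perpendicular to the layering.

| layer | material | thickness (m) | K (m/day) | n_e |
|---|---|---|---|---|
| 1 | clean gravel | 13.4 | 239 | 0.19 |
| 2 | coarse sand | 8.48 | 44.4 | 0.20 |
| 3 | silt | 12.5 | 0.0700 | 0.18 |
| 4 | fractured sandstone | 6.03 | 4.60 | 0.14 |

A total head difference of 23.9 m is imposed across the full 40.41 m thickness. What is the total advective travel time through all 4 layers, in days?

With flow normal to the layers, continuity requires the same specific discharge q through every layer.
Σ(b_i/K_i) = 13.4/239 + 8.48/44.4 + 12.5/0.0700 + 6.03/4.60 = 180.1 d.
q = Δh / Σ(b_i/K_i) = 23.9 / 180.1 = 0.1327 m/day.
In each layer the seepage velocity is v_i = q/n_i, so the layer transit time is t_i = b_i·n_i / q:
  layer 1 (clean gravel): t_1 = 13.4 × 0.19 / 0.1327 = 19.19 d
  layer 2 (coarse sand): t_2 = 8.48 × 0.20 / 0.1327 = 12.78 d
  layer 3 (silt): t_3 = 12.5 × 0.18 / 0.1327 = 16.96 d
  layer 4 (fractured sandstone): t_4 = 6.03 × 0.14 / 0.1327 = 6.363 d
Total t = Σ t_i = 55.29 days.

55.3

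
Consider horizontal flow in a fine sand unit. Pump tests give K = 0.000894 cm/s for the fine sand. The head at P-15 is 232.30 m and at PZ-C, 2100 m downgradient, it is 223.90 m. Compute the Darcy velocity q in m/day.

0.00309

Convert K: 0.000894 cm/s × 864 = 0.7724 m/day.
Hydraulic gradient i = (232.30 − 223.90) / 2100 = 8.4 / 2100 = 0.004000.
Specific discharge q = K · i = 0.7724 × 0.004000 = 0.003090 m/day.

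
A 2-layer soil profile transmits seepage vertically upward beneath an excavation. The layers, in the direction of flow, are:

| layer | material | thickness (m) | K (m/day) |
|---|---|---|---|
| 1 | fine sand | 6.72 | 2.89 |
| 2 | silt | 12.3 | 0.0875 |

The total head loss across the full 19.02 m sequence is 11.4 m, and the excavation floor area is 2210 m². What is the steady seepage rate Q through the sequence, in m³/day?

Flow is perpendicular to layering, so the layers act in series and the equivalent K is the thickness-weighted harmonic mean.
Total thickness L = 6.72 + 12.3 = 19.02 m.
Σ(b_i/K_i) = 6.72/2.89 + 12.3/0.0875 = 142.9 d.
K_eq = L / Σ(b_i/K_i) = 19.02 / 142.9 = 0.1331 m/day.
Q = K_eq · A · (Δh/L) = 0.1331 × 2210 × (11.4/19.02) = 176.3 m³/day.

176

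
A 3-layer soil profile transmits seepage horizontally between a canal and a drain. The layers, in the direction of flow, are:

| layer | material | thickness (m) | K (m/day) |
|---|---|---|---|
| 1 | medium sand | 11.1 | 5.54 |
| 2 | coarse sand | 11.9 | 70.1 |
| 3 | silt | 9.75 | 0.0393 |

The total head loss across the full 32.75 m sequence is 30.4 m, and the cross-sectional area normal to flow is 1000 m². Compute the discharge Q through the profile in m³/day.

Flow is perpendicular to layering, so the layers act in series and the equivalent K is the thickness-weighted harmonic mean.
Total thickness L = 11.1 + 11.9 + 9.75 = 32.75 m.
Σ(b_i/K_i) = 11.1/5.54 + 11.9/70.1 + 9.75/0.0393 = 250.3 d.
K_eq = L / Σ(b_i/K_i) = 32.75 / 250.3 = 0.1309 m/day.
Q = K_eq · A · (Δh/L) = 0.1309 × 1000 × (30.4/32.75) = 121.5 m³/day.

121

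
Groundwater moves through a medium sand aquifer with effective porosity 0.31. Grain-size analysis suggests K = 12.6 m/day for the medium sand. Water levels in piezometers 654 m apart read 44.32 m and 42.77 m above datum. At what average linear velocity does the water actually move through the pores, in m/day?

0.0963

Hydraulic gradient i = (44.32 − 42.77) / 654 = 1.55 / 654 = 0.002370.
Darcy flux q = K · i = 12.60 × 0.002370 = 0.02986 m/day.
Seepage velocity v = q / n_e = 0.02986 / 0.31 = 0.09633 m/day.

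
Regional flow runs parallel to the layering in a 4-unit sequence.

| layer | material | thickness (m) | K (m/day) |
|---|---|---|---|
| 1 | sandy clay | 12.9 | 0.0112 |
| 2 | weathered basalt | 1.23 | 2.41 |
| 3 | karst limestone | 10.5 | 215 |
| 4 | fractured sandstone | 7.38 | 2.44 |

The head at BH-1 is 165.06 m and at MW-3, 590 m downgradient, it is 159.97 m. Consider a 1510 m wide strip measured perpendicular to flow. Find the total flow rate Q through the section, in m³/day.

Flow is parallel to layering, so each bed carries its own Darcy discharge and the transmissivities add.
Σ(K_i·b_i) = 0.0112×12.9 + 2.41×1.23 + 215×10.5 + 2.44×7.38 = 2279 m²/day.
Hydraulic gradient i = (165.06 − 159.97) / 590 = 5.09 / 590 = 0.008627.
Q = Σ(K_i·b_i) · W · i = 2279 × 1510 × 0.008627 = 29683 m³/day.

29700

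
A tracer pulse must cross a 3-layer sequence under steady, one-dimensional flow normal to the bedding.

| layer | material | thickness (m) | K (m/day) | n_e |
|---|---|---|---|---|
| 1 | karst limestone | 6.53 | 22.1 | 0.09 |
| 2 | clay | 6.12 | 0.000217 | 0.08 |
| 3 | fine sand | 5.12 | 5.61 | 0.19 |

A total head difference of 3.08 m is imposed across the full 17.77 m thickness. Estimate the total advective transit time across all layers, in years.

With flow normal to the layers, continuity requires the same specific discharge q through every layer.
Σ(b_i/K_i) = 6.53/22.1 + 6.12/0.000217 + 5.12/5.61 = 28204 d.
q = Δh / Σ(b_i/K_i) = 3.08 / 28204 = 0.0001092 m/day.
In each layer the seepage velocity is v_i = q/n_i, so the layer transit time is t_i = b_i·n_i / q:
  layer 1 (karst limestone): t_1 = 6.53 × 0.09 / 0.0001092 = 5382 d
  layer 2 (clay): t_2 = 6.12 × 0.08 / 0.0001092 = 4483 d
  layer 3 (fine sand): t_3 = 5.12 × 0.19 / 0.0001092 = 8908 d
Total t = Σ t_i = 18773 days = 51.40 years.

51.4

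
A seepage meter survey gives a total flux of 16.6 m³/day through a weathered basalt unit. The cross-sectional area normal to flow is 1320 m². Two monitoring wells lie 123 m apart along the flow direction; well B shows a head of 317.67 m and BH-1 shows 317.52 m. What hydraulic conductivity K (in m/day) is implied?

10.3

Hydraulic gradient i = (317.67 − 317.52) / 123 = 0.15 / 123 = 0.001220.
From Q = K·A·i, K = Q / (A·i) = 16.6 / (1320 × 0.001220) = 10.31 m/day.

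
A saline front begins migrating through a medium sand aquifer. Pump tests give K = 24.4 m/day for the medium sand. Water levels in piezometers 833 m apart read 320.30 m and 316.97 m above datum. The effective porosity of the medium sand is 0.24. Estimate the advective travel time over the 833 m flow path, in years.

Hydraulic gradient i = (320.30 − 316.97) / 833 = 3.33 / 833 = 0.003998.
Darcy flux q = K · i = 24.40 × 0.003998 = 0.09754 m/day.
Seepage velocity v = q / n_e = 0.09754 / 0.24 = 0.4064 m/day.
Travel time t = L / v = 833 / 0.4064 = 2050 days = 5.611 years.

5.61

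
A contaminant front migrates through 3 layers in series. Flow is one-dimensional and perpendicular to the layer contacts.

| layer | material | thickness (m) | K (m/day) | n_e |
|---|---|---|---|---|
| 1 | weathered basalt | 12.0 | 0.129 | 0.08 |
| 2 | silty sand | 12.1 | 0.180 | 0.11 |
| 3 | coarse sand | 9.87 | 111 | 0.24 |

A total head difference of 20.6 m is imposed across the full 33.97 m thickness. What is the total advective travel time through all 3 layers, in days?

36.3

With flow normal to the layers, continuity requires the same specific discharge q through every layer.
Σ(b_i/K_i) = 12.0/0.129 + 12.1/0.180 + 9.87/111 = 160.3 d.
q = Δh / Σ(b_i/K_i) = 20.6 / 160.3 = 0.1285 m/day.
In each layer the seepage velocity is v_i = q/n_i, so the layer transit time is t_i = b_i·n_i / q:
  layer 1 (weathered basalt): t_1 = 12.0 × 0.08 / 0.1285 = 7.472 d
  layer 2 (silty sand): t_2 = 12.1 × 0.11 / 0.1285 = 10.36 d
  layer 3 (coarse sand): t_3 = 9.87 × 0.24 / 0.1285 = 18.44 d
Total t = Σ t_i = 36.27 days.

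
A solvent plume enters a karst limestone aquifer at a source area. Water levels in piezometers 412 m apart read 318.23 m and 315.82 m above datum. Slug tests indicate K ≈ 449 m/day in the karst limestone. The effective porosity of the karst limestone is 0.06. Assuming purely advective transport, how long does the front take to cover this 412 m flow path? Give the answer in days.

Hydraulic gradient i = (318.23 − 315.82) / 412 = 2.41 / 412 = 0.005850.
Darcy flux q = K · i = 449.0 × 0.005850 = 2.626 m/day.
Seepage velocity v = q / n_e = 2.626 / 0.06 = 43.77 m/day.
Travel time t = L / v = 412 / 43.77 = 9.412 days.

9.41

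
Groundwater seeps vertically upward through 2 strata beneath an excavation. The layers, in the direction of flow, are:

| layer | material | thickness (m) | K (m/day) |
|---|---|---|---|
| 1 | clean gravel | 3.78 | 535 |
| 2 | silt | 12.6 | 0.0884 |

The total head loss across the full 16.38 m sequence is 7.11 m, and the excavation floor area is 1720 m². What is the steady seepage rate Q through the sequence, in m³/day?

85.8

Flow is perpendicular to layering, so the layers act in series and the equivalent K is the thickness-weighted harmonic mean.
Total thickness L = 3.78 + 12.6 = 16.38 m.
Σ(b_i/K_i) = 3.78/535 + 12.6/0.0884 = 142.5 d.
K_eq = L / Σ(b_i/K_i) = 16.38 / 142.5 = 0.1149 m/day.
Q = K_eq · A · (Δh/L) = 0.1149 × 1720 × (7.11/16.38) = 85.79 m³/day.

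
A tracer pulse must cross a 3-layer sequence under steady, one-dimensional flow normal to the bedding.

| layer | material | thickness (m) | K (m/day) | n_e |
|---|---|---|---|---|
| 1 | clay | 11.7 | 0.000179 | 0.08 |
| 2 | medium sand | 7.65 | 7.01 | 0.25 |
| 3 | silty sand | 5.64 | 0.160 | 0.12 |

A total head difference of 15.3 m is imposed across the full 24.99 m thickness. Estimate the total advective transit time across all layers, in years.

With flow normal to the layers, continuity requires the same specific discharge q through every layer.
Σ(b_i/K_i) = 11.7/0.000179 + 7.65/7.01 + 5.64/0.160 = 65399 d.
q = Δh / Σ(b_i/K_i) = 15.3 / 65399 = 0.0002339 m/day.
In each layer the seepage velocity is v_i = q/n_i, so the layer transit time is t_i = b_i·n_i / q:
  layer 1 (clay): t_1 = 11.7 × 0.08 / 0.0002339 = 4001 d
  layer 2 (medium sand): t_2 = 7.65 × 0.25 / 0.0002339 = 8175 d
  layer 3 (silty sand): t_3 = 5.64 × 0.12 / 0.0002339 = 2893 d
Total t = Σ t_i = 15069 days = 41.26 years.

41.3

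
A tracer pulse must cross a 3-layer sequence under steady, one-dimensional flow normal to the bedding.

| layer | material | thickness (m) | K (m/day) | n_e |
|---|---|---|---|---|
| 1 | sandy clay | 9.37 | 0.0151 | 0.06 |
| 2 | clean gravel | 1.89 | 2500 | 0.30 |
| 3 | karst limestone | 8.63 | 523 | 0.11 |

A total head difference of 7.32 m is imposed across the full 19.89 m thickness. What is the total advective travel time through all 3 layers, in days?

With flow normal to the layers, continuity requires the same specific discharge q through every layer.
Σ(b_i/K_i) = 9.37/0.0151 + 1.89/2500 + 8.63/523 = 620.5 d.
q = Δh / Σ(b_i/K_i) = 7.32 / 620.5 = 0.01180 m/day.
In each layer the seepage velocity is v_i = q/n_i, so the layer transit time is t_i = b_i·n_i / q:
  layer 1 (sandy clay): t_1 = 9.37 × 0.06 / 0.01180 = 47.66 d
  layer 2 (clean gravel): t_2 = 1.89 × 0.30 / 0.01180 = 48.07 d
  layer 3 (karst limestone): t_3 = 8.63 × 0.11 / 0.01180 = 80.48 d
Total t = Σ t_i = 176.2 days.

176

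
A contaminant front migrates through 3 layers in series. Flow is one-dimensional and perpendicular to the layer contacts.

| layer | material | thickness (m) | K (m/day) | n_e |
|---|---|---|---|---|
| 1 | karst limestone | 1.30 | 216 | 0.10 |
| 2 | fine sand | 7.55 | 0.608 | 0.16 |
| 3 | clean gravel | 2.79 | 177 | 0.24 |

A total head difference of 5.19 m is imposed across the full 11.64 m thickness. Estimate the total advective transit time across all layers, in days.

With flow normal to the layers, continuity requires the same specific discharge q through every layer.
Σ(b_i/K_i) = 1.30/216 + 7.55/0.608 + 2.79/177 = 12.44 d.
q = Δh / Σ(b_i/K_i) = 5.19 / 12.44 = 0.4172 m/day.
In each layer the seepage velocity is v_i = q/n_i, so the layer transit time is t_i = b_i·n_i / q:
  layer 1 (karst limestone): t_1 = 1.30 × 0.10 / 0.4172 = 0.3116 d
  layer 2 (fine sand): t_2 = 7.55 × 0.16 / 0.4172 = 2.895 d
  layer 3 (clean gravel): t_3 = 2.79 × 0.24 / 0.4172 = 1.605 d
Total t = Σ t_i = 4.812 days.

4.81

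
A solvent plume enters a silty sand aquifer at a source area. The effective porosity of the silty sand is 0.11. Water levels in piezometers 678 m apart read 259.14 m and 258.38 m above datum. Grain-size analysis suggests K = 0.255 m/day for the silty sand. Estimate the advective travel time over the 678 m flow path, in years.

Hydraulic gradient i = (259.14 − 258.38) / 678 = 0.76 / 678 = 0.001121.
Darcy flux q = K · i = 0.2550 × 0.001121 = 0.0002858 m/day.
Seepage velocity v = q / n_e = 0.0002858 / 0.11 = 0.002599 m/day.
Travel time t = L / v = 678 / 0.002599 = 2.609e+05 days = 714.3 years.

714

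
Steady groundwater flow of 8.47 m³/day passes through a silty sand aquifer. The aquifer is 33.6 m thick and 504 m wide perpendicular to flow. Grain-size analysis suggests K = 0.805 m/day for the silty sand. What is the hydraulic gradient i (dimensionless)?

0.000621

Cross-sectional area A = 504 × 33.6 = 16934 m².
From Q = K·A·i, i = Q / (K·A) = 8.47 / (0.8050 × 16934) = 0.0006213.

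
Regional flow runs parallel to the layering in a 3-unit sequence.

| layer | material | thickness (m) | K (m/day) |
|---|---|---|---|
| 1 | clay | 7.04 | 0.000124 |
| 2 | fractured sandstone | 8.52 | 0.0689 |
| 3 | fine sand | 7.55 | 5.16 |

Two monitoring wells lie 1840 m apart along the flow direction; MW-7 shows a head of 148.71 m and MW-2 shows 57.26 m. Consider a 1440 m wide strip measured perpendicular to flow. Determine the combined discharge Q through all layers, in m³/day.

2830

Flow is parallel to layering, so each bed carries its own Darcy discharge and the transmissivities add.
Σ(K_i·b_i) = 0.000124×7.04 + 0.0689×8.52 + 5.16×7.55 = 39.55 m²/day.
Hydraulic gradient i = (148.71 − 57.26) / 1840 = 91.45 / 1840 = 0.04970.
Q = Σ(K_i·b_i) · W · i = 39.55 × 1440 × 0.04970 = 2830 m³/day.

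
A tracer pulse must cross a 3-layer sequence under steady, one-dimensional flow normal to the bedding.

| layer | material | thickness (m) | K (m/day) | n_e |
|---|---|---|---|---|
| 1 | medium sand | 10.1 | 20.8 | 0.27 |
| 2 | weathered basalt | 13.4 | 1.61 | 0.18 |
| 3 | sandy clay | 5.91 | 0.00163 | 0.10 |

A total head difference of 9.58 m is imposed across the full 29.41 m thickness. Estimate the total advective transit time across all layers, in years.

5.95

With flow normal to the layers, continuity requires the same specific discharge q through every layer.
Σ(b_i/K_i) = 10.1/20.8 + 13.4/1.61 + 5.91/0.00163 = 3635 d.
q = Δh / Σ(b_i/K_i) = 9.58 / 3635 = 0.002636 m/day.
In each layer the seepage velocity is v_i = q/n_i, so the layer transit time is t_i = b_i·n_i / q:
  layer 1 (medium sand): t_1 = 10.1 × 0.27 / 0.002636 = 1035 d
  layer 2 (weathered basalt): t_2 = 13.4 × 0.18 / 0.002636 = 915.1 d
  layer 3 (sandy clay): t_3 = 5.91 × 0.10 / 0.002636 = 224.2 d
Total t = Σ t_i = 2174 days = 5.952 years.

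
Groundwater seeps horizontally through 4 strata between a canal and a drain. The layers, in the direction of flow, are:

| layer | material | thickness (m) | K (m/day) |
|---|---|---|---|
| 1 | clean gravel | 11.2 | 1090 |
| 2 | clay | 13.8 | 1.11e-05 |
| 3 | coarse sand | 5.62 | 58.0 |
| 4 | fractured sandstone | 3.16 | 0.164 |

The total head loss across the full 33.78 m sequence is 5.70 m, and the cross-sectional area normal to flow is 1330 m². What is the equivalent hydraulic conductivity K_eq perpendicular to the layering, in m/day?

Flow is perpendicular to layering, so the layers act in series and the equivalent K is the thickness-weighted harmonic mean.
Total thickness L = 11.2 + 13.8 + 5.62 + 3.16 = 33.78 m.
Σ(b_i/K_i) = 11.2/1090 + 13.8/1.11e-05 + 5.62/58.0 + 3.16/0.164 = 1.243e+06 d.
K_eq = L / Σ(b_i/K_i) = 33.78 / 1.243e+06 = 2.717e-05 m/day.

2.72e-05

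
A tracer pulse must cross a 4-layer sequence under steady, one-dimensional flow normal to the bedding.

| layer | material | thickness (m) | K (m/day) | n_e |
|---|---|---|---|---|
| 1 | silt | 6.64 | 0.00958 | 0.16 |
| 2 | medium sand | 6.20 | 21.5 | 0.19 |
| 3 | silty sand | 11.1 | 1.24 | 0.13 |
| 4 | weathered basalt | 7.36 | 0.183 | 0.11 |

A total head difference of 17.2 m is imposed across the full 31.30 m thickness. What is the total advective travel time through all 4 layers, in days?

194

With flow normal to the layers, continuity requires the same specific discharge q through every layer.
Σ(b_i/K_i) = 6.64/0.00958 + 6.20/21.5 + 11.1/1.24 + 7.36/0.183 = 742.6 d.
q = Δh / Σ(b_i/K_i) = 17.2 / 742.6 = 0.02316 m/day.
In each layer the seepage velocity is v_i = q/n_i, so the layer transit time is t_i = b_i·n_i / q:
  layer 1 (silt): t_1 = 6.64 × 0.16 / 0.02316 = 45.87 d
  layer 2 (medium sand): t_2 = 6.20 × 0.19 / 0.02316 = 50.86 d
  layer 3 (silty sand): t_3 = 11.1 × 0.13 / 0.02316 = 62.30 d
  layer 4 (weathered basalt): t_4 = 7.36 × 0.11 / 0.02316 = 34.95 d
Total t = Σ t_i = 194.0 days.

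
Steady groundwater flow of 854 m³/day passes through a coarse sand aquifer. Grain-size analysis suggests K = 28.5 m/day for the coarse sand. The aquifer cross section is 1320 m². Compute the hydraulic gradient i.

From Q = K·A·i, i = Q / (K·A) = 854 / (28.50 × 1320) = 0.02270.

0.0227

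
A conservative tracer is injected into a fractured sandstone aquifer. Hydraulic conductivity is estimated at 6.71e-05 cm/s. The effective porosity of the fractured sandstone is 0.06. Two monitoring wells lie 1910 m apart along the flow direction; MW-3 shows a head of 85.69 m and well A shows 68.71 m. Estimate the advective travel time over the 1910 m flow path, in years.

609

Convert K: 6.71e-05 cm/s × 864 = 0.05797 m/day.
Hydraulic gradient i = (85.69 − 68.71) / 1910 = 16.98 / 1910 = 0.008890.
Darcy flux q = K · i = 0.05797 × 0.008890 = 0.0005154 m/day.
Seepage velocity v = q / n_e = 0.0005154 / 0.06 = 0.008590 m/day.
Travel time t = L / v = 1910 / 0.008590 = 2.224e+05 days = 608.8 years.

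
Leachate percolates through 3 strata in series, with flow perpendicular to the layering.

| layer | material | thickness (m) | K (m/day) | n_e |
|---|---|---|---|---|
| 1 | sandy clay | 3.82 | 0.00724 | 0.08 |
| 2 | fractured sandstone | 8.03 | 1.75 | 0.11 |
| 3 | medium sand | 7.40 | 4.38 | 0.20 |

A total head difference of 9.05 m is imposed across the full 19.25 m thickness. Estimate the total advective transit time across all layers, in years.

0.431

With flow normal to the layers, continuity requires the same specific discharge q through every layer.
Σ(b_i/K_i) = 3.82/0.00724 + 8.03/1.75 + 7.40/4.38 = 533.9 d.
q = Δh / Σ(b_i/K_i) = 9.05 / 533.9 = 0.01695 m/day.
In each layer the seepage velocity is v_i = q/n_i, so the layer transit time is t_i = b_i·n_i / q:
  layer 1 (sandy clay): t_1 = 3.82 × 0.08 / 0.01695 = 18.03 d
  layer 2 (fractured sandstone): t_2 = 8.03 × 0.11 / 0.01695 = 52.11 d
  layer 3 (medium sand): t_3 = 7.40 × 0.20 / 0.01695 = 87.31 d
Total t = Σ t_i = 157.5 days = 0.4311 years.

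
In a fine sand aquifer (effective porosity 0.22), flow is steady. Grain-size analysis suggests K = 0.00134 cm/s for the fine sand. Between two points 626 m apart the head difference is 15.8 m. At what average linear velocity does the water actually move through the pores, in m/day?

Convert K: 0.00134 cm/s × 864 = 1.158 m/day.
Hydraulic gradient i = Δh / L = 15.8 / 626 = 0.02524.
Darcy flux q = K · i = 1.158 × 0.02524 = 0.02922 m/day.
Seepage velocity v = q / n_e = 0.02922 / 0.22 = 0.1328 m/day.

0.133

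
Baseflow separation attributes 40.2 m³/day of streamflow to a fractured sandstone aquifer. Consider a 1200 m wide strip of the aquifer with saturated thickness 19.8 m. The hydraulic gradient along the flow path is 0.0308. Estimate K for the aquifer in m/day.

0.0549

Cross-sectional area A = 1200 × 19.8 = 23760 m².
Hydraulic gradient i = 0.0308.
From Q = K·A·i, K = Q / (A·i) = 40.2 / (23760 × 0.03080) = 0.05493 m/day.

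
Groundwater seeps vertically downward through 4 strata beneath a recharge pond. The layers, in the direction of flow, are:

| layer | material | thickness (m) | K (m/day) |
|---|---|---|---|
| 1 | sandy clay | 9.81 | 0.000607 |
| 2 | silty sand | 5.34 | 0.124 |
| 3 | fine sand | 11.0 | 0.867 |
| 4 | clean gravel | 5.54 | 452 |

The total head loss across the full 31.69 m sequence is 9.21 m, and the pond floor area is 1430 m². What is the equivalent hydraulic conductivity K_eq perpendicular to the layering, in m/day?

Flow is perpendicular to layering, so the layers act in series and the equivalent K is the thickness-weighted harmonic mean.
Total thickness L = 9.81 + 5.34 + 11.0 + 5.54 = 31.69 m.
Σ(b_i/K_i) = 9.81/0.000607 + 5.34/0.124 + 11.0/0.867 + 5.54/452 = 16217 d.
K_eq = L / Σ(b_i/K_i) = 31.69 / 16217 = 0.001954 m/day.

0.00195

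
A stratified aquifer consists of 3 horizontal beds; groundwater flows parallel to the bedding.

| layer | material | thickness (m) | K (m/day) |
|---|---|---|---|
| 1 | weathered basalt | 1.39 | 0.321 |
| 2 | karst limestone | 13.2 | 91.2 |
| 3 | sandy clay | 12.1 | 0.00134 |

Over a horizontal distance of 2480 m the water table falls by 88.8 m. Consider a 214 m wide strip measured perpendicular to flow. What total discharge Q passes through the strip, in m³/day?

Flow is parallel to layering, so each bed carries its own Darcy discharge and the transmissivities add.
Σ(K_i·b_i) = 0.321×1.39 + 91.2×13.2 + 0.00134×12.1 = 1204 m²/day.
Hydraulic gradient i = Δh / L = 88.8 / 2480 = 0.03581.
Q = Σ(K_i·b_i) · W · i = 1204 × 214 × 0.03581 = 9228 m³/day.

9230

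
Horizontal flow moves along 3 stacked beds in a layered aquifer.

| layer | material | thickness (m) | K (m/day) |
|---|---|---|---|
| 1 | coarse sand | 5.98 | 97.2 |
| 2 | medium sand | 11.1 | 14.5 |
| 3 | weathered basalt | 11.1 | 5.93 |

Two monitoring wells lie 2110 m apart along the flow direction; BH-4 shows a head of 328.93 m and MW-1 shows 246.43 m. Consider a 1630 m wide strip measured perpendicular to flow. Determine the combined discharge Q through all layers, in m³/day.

51500

Flow is parallel to layering, so each bed carries its own Darcy discharge and the transmissivities add.
Σ(K_i·b_i) = 97.2×5.98 + 14.5×11.1 + 5.93×11.1 = 808.0 m²/day.
Hydraulic gradient i = (328.93 − 246.43) / 2110 = 82.5 / 2110 = 0.03910.
Q = Σ(K_i·b_i) · W · i = 808.0 × 1630 × 0.03910 = 51497 m³/day.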